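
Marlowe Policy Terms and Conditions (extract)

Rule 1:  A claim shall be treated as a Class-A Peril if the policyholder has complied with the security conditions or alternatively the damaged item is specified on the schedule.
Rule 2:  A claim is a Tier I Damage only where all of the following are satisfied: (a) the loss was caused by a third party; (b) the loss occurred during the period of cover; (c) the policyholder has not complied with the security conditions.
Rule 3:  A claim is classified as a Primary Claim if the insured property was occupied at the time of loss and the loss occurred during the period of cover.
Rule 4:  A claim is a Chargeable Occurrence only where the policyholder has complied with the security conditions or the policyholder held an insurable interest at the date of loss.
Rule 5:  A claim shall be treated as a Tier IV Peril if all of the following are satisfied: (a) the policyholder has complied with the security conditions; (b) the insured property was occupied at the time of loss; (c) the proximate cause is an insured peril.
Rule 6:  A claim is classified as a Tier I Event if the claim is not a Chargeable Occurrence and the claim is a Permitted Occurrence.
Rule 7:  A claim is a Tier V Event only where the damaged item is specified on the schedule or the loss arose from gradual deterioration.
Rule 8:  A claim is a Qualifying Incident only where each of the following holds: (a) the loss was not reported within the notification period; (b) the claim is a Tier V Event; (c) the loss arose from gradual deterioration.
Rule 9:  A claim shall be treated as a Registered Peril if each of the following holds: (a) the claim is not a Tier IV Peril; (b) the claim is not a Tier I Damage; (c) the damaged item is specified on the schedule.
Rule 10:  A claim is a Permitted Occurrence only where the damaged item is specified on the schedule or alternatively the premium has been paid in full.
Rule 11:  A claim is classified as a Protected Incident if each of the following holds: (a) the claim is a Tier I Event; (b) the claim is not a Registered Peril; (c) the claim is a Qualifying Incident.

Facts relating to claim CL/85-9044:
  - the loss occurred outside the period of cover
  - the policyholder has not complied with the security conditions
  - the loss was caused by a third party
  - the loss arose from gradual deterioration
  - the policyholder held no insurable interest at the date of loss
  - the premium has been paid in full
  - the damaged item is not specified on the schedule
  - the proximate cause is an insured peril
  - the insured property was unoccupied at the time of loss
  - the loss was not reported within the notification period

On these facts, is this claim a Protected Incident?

Yes

rule 4 — Chargeable Occurrence: [the policyholder has complied with the security conditions? no] OR [the policyholder held an insurable interest at the date of loss? no] → not satisfied.
rule 10 — Permitted Occurrence: [the damaged item is specified on the schedule? no] OR [the premium has been paid in full? yes] → satisfied.
rule 6 — Tier I Event: [not a Chargeable Occurrence (rule 4)? yes] AND [Permitted Occurrence (rule 10)? yes] → satisfied.
rule 5 — Tier IV Peril: [the policyholder has complied with the security conditions? no] AND [the insured property was occupied at the time of loss? no] AND [the proximate cause is an insured peril? yes] → not satisfied.
rule 2 — Tier I Damage: [the loss was caused by a third party? yes] AND [the loss occurred during the period of cover? no] AND [the policyholder has not complied with the security conditions? yes] → not satisfied.
rule 9 — Registered Peril: [not a Tier IV Peril (rule 5)? yes] AND [not a Tier I Damage (rule 2)? yes] AND [the damaged item is specified on the schedule? no] → not satisfied.
rule 7 — Tier V Event: [the damaged item is specified on the schedule? no] OR [the loss arose from gradual deterioration? yes] → satisfied.
rule 8 — Qualifying Incident: [the loss was not reported within the notification period? yes] AND [Tier V Event (rule 7)? yes] AND [the loss arose from gradual deterioration? yes] → satisfied.
rule 11 — Protected Incident: [Tier I Event (rule 6)? yes] AND [not a Registered Peril (rule 9)? yes] AND [Qualifying Incident (rule 8)? yes] → satisfied.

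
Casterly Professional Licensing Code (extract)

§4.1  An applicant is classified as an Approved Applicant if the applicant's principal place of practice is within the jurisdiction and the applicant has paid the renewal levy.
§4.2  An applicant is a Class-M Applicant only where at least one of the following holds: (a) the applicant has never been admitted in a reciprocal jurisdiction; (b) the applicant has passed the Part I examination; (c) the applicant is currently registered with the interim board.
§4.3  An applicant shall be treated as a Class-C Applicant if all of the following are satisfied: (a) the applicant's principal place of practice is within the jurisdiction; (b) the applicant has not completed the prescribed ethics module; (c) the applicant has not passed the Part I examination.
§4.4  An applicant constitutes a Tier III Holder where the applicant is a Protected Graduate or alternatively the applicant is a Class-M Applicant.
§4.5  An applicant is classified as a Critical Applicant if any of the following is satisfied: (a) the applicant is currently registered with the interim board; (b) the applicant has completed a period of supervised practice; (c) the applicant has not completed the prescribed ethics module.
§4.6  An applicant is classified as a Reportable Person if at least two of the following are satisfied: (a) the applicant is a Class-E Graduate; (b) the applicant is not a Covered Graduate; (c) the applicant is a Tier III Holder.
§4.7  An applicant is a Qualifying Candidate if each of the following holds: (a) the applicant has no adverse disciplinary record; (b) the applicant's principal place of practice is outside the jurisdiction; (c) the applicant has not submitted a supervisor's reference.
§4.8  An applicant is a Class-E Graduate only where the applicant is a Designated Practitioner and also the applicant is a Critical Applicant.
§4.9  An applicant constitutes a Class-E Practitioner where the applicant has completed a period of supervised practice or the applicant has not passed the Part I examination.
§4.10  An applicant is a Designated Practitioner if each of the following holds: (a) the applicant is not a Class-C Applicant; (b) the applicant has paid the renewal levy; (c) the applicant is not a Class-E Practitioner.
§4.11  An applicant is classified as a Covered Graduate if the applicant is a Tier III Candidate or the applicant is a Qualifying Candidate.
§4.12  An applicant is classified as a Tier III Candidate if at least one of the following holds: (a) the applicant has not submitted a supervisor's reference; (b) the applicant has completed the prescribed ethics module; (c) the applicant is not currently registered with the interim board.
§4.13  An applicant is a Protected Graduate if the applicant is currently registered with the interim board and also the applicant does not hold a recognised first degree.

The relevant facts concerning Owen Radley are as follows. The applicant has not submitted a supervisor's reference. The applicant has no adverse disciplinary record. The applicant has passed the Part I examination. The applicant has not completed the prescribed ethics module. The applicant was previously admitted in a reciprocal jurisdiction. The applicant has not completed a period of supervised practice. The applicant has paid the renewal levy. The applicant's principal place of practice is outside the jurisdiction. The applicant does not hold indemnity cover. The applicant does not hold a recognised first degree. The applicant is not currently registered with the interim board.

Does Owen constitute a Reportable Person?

§4.3 — Class-C Applicant: [the applicant's principal place of practice is within the jurisdiction? no] AND [the applicant has not completed the prescribed ethics module? yes] AND [the applicant has not passed the Part I examination? no] → not satisfied.
§4.9 — Class-E Practitioner: [the applicant has completed a period of supervised practice? no] OR [the applicant has not passed the Part I examination? no] → not satisfied.
§4.10 — Designated Practitioner: [not a Class-C Applicant (§4.3)? yes] AND [the applicant has paid the renewal levy? yes] AND [not a Class-E Practitioner (§4.9)? yes] → satisfied.
§4.5 — Critical Applicant: [the applicant is currently registered with the interim board? no] OR [the applicant has completed a period of supervised practice? no] OR [the applicant has not completed the prescribed ethics module? yes] → satisfied.
§4.8 — Class-E Graduate: [Designated Practitioner (§4.10)? yes] AND [Critical Applicant (§4.5)? yes] → satisfied.
§4.12 — Tier III Candidate: [the applicant has not submitted a supervisor's reference? yes] OR [the applicant has completed the prescribed ethics module? no] OR [the applicant is not currently registered with the interim board? yes] → satisfied.
§4.7 — Qualifying Candidate: [the applicant has no adverse disciplinary record? yes] AND [the applicant's principal place of practice is outside the jurisdiction? yes] AND [the applicant has not submitted a supervisor's reference? yes] → satisfied.
§4.11 — Covered Graduate: [Tier III Candidate (§4.12)? yes] OR [Qualifying Candidate (§4.7)? yes] → satisfied.
§4.13 — Protected Graduate: [the applicant is currently registered with the interim board? no] AND [the applicant does not hold a recognised first degree? yes] → not satisfied.
§4.2 — Class-M Applicant: [the applicant has never been admitted in a reciprocal jurisdiction? no] OR [the applicant has passed the Part I examination? yes] OR [the applicant is currently registered with the interim board? no] → satisfied.
§4.4 — Tier III Holder: [Protected Graduate (§4.13)? no] OR [Class-M Applicant (§4.2)? yes] → satisfied.
§4.6 — Reportable Person: Class-E Graduate (§4.8)? yes; not a Covered Graduate (§4.11)? no; Tier III Holder (§4.4)? yes — 2 of 3 hold (need ≥2) → satisfied.

Yes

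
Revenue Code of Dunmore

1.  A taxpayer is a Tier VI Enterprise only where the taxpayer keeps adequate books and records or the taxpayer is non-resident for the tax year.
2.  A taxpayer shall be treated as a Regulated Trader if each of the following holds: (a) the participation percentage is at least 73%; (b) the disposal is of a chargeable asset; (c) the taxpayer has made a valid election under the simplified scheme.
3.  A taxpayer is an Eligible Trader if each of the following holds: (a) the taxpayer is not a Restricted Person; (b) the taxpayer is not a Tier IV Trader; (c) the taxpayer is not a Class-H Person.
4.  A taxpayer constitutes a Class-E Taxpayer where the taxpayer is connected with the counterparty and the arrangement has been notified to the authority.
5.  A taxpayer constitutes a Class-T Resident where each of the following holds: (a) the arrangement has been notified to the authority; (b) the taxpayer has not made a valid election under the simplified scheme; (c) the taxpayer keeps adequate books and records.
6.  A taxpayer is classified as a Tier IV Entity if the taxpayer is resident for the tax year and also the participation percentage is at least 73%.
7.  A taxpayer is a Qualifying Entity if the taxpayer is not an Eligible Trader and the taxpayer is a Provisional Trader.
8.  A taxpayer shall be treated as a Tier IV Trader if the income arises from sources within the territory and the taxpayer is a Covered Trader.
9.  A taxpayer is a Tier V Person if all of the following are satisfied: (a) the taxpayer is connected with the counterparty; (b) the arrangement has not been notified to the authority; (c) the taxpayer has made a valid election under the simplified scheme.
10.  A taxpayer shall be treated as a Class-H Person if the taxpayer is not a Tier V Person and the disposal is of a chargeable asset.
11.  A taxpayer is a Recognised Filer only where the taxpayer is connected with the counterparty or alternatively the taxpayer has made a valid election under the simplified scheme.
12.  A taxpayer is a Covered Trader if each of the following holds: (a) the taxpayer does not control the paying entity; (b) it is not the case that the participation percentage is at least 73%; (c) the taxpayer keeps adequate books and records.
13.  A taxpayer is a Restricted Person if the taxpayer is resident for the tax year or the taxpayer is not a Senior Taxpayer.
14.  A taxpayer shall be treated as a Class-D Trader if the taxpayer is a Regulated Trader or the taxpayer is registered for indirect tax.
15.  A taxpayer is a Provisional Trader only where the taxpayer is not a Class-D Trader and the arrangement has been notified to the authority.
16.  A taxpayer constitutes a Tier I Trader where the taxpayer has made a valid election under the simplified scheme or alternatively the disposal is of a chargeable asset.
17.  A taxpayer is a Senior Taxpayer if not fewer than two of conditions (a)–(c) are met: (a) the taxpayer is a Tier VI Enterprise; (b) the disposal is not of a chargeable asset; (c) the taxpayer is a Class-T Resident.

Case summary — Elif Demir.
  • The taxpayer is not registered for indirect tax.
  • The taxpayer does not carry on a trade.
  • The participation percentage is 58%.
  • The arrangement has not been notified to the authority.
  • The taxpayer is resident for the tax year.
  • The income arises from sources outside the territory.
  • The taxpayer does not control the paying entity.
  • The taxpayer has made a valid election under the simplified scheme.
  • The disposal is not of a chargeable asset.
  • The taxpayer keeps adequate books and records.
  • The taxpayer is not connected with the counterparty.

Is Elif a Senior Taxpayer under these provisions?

paragraph 1 — Tier VI Enterprise: [the taxpayer keeps adequate books and records? yes] OR [the taxpayer is non-resident for the tax year? no] → satisfied.
paragraph 5 — Class-T Resident: [the arrangement has been notified to the authority? no] AND [the taxpayer has not made a valid election under the simplified scheme? no] AND [the taxpayer keeps adequate books and records? yes] → not satisfied.
paragraph 17 — Senior Taxpayer: Tier VI Enterprise (paragraph 1)? yes; the disposal is not of a chargeable asset? yes; Class-T Resident (paragraph 5)? no — 2 of 3 hold (need ≥2) → satisfied.

Yes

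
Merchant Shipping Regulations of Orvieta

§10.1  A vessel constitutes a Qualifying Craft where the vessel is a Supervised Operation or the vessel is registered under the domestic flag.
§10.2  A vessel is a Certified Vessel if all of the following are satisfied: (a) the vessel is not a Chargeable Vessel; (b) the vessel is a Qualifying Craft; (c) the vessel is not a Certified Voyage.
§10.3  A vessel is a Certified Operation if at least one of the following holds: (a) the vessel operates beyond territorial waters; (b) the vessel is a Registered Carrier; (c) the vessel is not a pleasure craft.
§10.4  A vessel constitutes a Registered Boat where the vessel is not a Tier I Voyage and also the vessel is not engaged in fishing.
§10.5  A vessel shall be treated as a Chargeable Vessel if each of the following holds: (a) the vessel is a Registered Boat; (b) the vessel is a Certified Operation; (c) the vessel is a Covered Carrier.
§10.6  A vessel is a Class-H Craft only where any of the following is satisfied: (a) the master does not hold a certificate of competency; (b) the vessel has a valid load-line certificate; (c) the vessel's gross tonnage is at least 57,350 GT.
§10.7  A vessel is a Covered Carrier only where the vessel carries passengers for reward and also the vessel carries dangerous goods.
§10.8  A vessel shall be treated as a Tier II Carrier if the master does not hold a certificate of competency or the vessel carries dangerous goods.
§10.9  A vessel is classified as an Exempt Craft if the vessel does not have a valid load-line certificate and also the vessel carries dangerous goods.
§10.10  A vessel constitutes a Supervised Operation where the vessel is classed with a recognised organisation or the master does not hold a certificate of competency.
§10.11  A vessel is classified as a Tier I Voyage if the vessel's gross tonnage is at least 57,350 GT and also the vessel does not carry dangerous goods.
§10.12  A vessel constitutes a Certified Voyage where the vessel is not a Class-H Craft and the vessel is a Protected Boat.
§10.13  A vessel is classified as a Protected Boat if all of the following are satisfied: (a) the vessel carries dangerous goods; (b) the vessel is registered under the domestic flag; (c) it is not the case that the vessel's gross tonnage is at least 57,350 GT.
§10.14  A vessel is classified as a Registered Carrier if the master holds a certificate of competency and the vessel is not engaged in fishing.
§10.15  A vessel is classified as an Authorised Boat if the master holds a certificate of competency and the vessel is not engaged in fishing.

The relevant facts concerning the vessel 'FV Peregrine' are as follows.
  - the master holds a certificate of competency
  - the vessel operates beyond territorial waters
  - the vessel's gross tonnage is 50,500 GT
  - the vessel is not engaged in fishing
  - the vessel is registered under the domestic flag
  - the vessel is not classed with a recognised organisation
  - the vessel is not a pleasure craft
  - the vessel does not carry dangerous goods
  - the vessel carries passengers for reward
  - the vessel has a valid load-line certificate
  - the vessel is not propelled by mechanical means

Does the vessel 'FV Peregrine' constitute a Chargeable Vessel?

Under §10.11: vessel's gross tonnage: 50,500 GT ≥ 57,350 GT? no; and the vessel does not carry dangerous goods? yes. So the vessel is not a Tier I Voyage.
Under §10.4: not a Tier I Voyage (§10.11)? yes; and the vessel is not engaged in fishing? yes. So the vessel is a Registered Boat.
Under §10.14: the master holds a certificate of competency? yes; and the vessel is not engaged in fishing? yes. So the vessel is a Registered Carrier.
Under §10.3: the vessel operates beyond territorial waters? yes; or Registered Carrier (§10.14)? yes; or the vessel is not a pleasure craft? yes. So the vessel is a Certified Operation.
Under §10.7: the vessel carries passengers for reward? yes; and the vessel carries dangerous goods? no. So the vessel is not a Covered Carrier.
Under §10.5: Registered Boat (§10.4)? yes; and Certified Operation (§10.3)? yes; and Covered Carrier (§10.7)? no. So the vessel is not a Chargeable Vessel.

No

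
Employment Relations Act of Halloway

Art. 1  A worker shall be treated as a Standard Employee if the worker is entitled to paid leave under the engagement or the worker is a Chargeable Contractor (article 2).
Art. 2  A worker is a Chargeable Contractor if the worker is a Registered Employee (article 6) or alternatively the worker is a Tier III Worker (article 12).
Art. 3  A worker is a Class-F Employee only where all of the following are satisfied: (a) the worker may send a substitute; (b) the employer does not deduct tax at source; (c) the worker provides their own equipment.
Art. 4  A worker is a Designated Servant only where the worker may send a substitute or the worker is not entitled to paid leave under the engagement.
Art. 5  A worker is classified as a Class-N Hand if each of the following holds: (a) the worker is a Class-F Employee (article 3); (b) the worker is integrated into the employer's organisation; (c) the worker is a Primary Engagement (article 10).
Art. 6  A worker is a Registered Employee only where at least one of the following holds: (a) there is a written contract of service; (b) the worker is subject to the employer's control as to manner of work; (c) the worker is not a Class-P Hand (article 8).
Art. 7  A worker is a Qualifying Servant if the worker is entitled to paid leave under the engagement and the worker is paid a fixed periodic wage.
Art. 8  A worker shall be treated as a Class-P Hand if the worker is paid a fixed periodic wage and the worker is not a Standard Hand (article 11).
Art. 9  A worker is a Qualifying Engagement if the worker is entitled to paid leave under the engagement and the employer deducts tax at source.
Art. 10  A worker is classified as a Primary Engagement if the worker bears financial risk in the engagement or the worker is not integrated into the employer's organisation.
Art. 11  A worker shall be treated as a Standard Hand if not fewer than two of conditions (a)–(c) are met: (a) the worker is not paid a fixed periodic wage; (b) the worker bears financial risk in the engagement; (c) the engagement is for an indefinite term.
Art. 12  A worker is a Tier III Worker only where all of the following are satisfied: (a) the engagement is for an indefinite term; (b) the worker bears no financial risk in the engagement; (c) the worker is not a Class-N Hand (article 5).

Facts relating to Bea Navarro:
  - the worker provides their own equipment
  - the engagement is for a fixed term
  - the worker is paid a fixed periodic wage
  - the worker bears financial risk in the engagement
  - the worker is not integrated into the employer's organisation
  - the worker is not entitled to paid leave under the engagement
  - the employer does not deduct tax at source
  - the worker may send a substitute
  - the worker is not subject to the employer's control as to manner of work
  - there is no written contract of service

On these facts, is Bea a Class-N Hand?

No

Under article 3: the worker may send a substitute? yes; and the employer does not deduct tax at source? yes; and the worker provides their own equipment? yes. So the worker is a Class-F Employee.
Under article 10: the worker bears financial risk in the engagement? yes; or the worker is not integrated into the employer's organisation? yes. So the worker is a Primary Engagement.
Under article 5: Class-F Employee (article 3)? yes; and the worker is integrated into the employer's organisation? no; and Primary Engagement (article 10)? yes. So the worker is not a Class-N Hand.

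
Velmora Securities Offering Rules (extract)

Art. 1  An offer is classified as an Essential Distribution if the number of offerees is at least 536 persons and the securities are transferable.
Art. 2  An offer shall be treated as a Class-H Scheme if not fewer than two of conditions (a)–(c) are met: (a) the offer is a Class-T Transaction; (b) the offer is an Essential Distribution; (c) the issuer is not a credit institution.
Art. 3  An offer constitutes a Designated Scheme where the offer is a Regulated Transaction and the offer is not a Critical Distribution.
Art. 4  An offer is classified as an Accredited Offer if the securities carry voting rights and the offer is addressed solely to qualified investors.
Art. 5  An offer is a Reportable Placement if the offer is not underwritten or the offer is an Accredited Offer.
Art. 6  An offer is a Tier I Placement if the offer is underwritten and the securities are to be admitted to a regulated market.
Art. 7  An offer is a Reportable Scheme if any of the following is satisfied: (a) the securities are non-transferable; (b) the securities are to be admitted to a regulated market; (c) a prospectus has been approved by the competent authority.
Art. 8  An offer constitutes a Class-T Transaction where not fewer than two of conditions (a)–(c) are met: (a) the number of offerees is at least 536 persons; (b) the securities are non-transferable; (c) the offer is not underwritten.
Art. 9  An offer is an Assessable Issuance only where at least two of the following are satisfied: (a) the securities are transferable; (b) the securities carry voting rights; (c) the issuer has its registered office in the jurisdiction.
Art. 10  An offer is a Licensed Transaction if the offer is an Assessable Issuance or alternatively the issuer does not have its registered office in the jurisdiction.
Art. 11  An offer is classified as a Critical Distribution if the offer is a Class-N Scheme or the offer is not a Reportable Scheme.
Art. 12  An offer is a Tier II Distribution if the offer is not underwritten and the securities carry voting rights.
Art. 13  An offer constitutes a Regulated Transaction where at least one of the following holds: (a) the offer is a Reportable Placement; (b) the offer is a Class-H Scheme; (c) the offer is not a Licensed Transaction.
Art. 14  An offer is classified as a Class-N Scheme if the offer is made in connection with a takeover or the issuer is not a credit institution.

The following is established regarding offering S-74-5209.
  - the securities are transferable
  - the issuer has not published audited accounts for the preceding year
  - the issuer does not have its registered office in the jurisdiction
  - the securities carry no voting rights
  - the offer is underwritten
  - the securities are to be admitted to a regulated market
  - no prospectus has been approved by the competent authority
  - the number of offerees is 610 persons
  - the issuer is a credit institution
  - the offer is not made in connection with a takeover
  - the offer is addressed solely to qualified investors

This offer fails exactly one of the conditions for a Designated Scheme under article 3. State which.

article 4 — Accredited Offer: [the securities carry voting rights? no] AND [the offer is addressed solely to qualified investors? yes] → not satisfied.
article 5 — Reportable Placement: [the offer is not underwritten? no] OR [Accredited Offer (article 4)? no] → not satisfied.
article 8 — Class-T Transaction: number of offerees: 610 persons ≥ 536 persons? yes; the securities are non-transferable? no; the offer is not underwritten? no — 1 of 3 hold (need ≥2) → not satisfied.
article 1 — Essential Distribution: [number of offerees: 610 persons ≥ 536 persons? yes] AND [the securities are transferable? yes] → satisfied.
article 2 — Class-H Scheme: Class-T Transaction (article 8)? no; Essential Distribution (article 1)? yes; the issuer is not a credit institution? no — 1 of 3 hold (need ≥2) → not satisfied.
article 9 — Assessable Issuance: the securities are transferable? yes; the securities carry voting rights? no; the issuer has its registered office in the jurisdiction? no — 1 of 3 hold (need ≥2) → not satisfied.
article 10 — Licensed Transaction: [Assessable Issuance (article 9)? no] OR [the issuer does not have its registered office in the jurisdiction? yes] → satisfied.
article 13 — Regulated Transaction: [Reportable Placement (article 5)? no] OR [Class-H Scheme (article 2)? no] OR [not a Licensed Transaction (article 10)? no] → not satisfied.
article 14 — Class-N Scheme: [the offer is made in connection with a takeover? no] OR [the issuer is not a credit institution? no] → not satisfied.
article 7 — Reportable Scheme: [the securities are non-transferable? no] OR [the securities are to be admitted to a regulated market? yes] OR [a prospectus has been approved by the competent authority? no] → satisfied.
article 11 — Critical Distribution: [Class-N Scheme (article 14)? no] OR [not a Reportable Scheme (article 7)? no] → not satisfied.
article 3 — Designated Scheme: [Regulated Transaction (article 13)? no] AND [not a Critical Distribution (article 11)? yes] → not satisfied.

Regulated Transaction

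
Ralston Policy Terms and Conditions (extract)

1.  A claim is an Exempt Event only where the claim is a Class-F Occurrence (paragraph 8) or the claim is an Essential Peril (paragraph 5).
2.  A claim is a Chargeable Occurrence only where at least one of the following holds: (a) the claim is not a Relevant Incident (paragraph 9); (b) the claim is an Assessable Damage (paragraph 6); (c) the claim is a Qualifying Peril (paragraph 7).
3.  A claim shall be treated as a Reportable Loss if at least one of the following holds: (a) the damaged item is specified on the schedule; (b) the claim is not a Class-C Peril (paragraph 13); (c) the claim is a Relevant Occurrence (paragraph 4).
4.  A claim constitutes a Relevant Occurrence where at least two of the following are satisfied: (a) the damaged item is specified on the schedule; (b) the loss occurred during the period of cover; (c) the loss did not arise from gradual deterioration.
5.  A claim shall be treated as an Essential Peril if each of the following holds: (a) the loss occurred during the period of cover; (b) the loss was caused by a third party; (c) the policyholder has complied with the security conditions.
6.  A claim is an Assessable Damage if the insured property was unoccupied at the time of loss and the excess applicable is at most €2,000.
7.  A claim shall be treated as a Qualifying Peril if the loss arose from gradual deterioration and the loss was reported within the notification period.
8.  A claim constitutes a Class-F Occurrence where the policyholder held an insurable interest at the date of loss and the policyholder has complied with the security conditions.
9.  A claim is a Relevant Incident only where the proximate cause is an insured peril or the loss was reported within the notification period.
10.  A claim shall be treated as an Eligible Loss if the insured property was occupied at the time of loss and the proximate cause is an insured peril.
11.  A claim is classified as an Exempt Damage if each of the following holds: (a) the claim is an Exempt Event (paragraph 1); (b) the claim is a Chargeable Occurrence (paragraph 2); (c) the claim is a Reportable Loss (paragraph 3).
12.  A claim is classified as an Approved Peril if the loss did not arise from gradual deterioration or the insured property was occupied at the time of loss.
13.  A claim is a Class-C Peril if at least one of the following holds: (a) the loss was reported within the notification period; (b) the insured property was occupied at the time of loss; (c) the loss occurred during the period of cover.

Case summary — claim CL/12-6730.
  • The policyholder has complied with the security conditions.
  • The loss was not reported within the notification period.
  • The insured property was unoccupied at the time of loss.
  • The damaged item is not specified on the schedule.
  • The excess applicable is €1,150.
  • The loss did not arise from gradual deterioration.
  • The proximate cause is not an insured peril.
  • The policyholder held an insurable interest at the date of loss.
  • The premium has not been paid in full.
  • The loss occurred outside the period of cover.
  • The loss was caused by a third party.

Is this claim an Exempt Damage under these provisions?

paragraph 8 — Class-F Occurrence: [the policyholder held an insurable interest at the date of loss? yes] AND [the policyholder has complied with the security conditions? yes] → satisfied.
paragraph 5 — Essential Peril: [the loss occurred during the period of cover? no] AND [the loss was caused by a third party? yes] AND [the policyholder has complied with the security conditions? yes] → not satisfied.
paragraph 1 — Exempt Event: [Class-F Occurrence (paragraph 8)? yes] OR [Essential Peril (paragraph 5)? no] → satisfied.
paragraph 9 — Relevant Incident: [the proximate cause is an insured peril? no] OR [the loss was reported within the notification period? no] → not satisfied.
paragraph 6 — Assessable Damage: [the insured property was unoccupied at the time of loss? yes] AND [excess applicable: €1,150 ≤ €2,000? yes] → satisfied.
paragraph 7 — Qualifying Peril: [the loss arose from gradual deterioration? no] AND [the loss was reported within the notification period? no] → not satisfied.
paragraph 2 — Chargeable Occurrence: [not a Relevant Incident (paragraph 9)? yes] OR [Assessable Damage (paragraph 6)? yes] OR [Qualifying Peril (paragraph 7)? no] → satisfied.
paragraph 13 — Class-C Peril: [the loss was reported within the notification period? no] OR [the insured property was occupied at the time of loss? no] OR [the loss occurred during the period of cover? no] → not satisfied.
paragraph 4 — Relevant Occurrence: the damaged item is specified on the schedule? no; the loss occurred during the period of cover? no; the loss did not arise from gradual deterioration? yes — 1 of 3 hold (need ≥2) → not satisfied.
paragraph 3 — Reportable Loss: [the damaged item is specified on the schedule? no] OR [not a Class-C Peril (paragraph 13)? yes] OR [Relevant Occurrence (paragraph 4)? no] → satisfied.
paragraph 11 — Exempt Damage: [Exempt Event (paragraph 1)? yes] AND [Chargeable Occurrence (paragraph 2)? yes] AND [Reportable Loss (paragraph 3)? yes] → satisfied.

Yes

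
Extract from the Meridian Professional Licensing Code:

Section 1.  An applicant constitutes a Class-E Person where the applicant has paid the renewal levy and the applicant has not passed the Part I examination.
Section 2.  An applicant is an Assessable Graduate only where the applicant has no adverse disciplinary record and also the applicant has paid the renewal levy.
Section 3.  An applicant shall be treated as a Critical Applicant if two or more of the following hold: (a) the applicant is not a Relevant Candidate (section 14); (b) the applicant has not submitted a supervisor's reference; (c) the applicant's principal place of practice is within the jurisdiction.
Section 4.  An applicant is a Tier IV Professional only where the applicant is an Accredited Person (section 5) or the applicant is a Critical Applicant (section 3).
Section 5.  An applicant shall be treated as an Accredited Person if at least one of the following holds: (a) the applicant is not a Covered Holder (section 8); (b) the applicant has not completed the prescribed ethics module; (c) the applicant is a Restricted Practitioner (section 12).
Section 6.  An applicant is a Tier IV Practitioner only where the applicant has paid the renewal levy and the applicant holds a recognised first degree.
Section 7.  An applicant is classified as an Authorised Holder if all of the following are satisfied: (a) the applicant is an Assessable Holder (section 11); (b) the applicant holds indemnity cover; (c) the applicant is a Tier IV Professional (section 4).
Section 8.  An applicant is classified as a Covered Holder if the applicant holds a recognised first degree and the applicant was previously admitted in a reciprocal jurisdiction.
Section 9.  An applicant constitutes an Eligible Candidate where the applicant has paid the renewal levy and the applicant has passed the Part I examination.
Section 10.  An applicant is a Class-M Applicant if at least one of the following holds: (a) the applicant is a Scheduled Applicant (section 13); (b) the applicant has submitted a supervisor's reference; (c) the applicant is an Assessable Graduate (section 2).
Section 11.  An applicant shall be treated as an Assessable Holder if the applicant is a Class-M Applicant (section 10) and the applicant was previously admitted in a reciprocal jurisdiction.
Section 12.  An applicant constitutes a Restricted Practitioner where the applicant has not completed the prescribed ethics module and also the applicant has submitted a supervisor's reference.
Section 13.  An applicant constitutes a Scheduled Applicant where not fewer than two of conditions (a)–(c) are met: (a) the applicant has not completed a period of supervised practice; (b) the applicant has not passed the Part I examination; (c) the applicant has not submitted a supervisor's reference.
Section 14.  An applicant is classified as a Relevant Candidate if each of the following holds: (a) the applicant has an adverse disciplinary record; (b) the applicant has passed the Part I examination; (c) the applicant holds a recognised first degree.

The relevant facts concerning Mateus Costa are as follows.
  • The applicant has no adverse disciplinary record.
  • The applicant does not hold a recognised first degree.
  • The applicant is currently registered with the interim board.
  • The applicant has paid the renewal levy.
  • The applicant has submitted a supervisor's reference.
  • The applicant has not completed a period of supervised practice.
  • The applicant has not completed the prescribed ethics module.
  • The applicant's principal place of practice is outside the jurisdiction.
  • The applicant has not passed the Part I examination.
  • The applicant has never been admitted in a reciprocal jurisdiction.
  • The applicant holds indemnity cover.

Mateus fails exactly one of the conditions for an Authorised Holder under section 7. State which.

Assessable Holder

Under section 13: the applicant has not completed a period of supervised practice? yes; the applicant has not passed the Part I examination? yes; the applicant has not submitted a supervisor's reference? no — 2 of 3 hold (need ≥2) → satisfied.
Under section 2: the applicant has no adverse disciplinary record? yes; and the applicant has paid the renewal levy? yes. So the applicant is an Assessable Graduate.
Under section 10: Scheduled Applicant (section 13)? yes; or the applicant has submitted a supervisor's reference? yes; or Assessable Graduate (section 2)? yes. So the applicant is a Class-M Applicant.
Under section 11: Class-M Applicant (section 10)? yes; and the applicant was previously admitted in a reciprocal jurisdiction? no. So the applicant is not an Assessable Holder.
Under section 8: the applicant holds a recognised first degree? no; and the applicant was previously admitted in a reciprocal jurisdiction? no. So the applicant is not a Covered Holder.
Under section 12: the applicant has not completed the prescribed ethics module? yes; and the applicant has submitted a supervisor's reference? yes. So the applicant is a Restricted Practitioner.
Under section 5: not a Covered Holder (section 8)? yes; or the applicant has not completed the prescribed ethics module? yes; or Restricted Practitioner (section 12)? yes. So the applicant is an Accredited Person.
Under section 14: the applicant has an adverse disciplinary record? no; and the applicant has passed the Part I examination? no; and the applicant holds a recognised first degree? no. So the applicant is not a Relevant Candidate.
Under section 3: not a Relevant Candidate (section 14)? yes; the applicant has not submitted a supervisor's reference? no; the applicant's principal place of practice is within the jurisdiction? no — 1 of 3 hold (need ≥2) → not satisfied.
Under section 4: Accredited Person (section 5)? yes; or Critical Applicant (section 3)? no. So the applicant is a Tier IV Professional.
Under section 7: Assessable Holder (section 11)? no; and the applicant holds indemnity cover? yes; and Tier IV Professional (section 4)? yes. So the applicant is not an Authorised Holder.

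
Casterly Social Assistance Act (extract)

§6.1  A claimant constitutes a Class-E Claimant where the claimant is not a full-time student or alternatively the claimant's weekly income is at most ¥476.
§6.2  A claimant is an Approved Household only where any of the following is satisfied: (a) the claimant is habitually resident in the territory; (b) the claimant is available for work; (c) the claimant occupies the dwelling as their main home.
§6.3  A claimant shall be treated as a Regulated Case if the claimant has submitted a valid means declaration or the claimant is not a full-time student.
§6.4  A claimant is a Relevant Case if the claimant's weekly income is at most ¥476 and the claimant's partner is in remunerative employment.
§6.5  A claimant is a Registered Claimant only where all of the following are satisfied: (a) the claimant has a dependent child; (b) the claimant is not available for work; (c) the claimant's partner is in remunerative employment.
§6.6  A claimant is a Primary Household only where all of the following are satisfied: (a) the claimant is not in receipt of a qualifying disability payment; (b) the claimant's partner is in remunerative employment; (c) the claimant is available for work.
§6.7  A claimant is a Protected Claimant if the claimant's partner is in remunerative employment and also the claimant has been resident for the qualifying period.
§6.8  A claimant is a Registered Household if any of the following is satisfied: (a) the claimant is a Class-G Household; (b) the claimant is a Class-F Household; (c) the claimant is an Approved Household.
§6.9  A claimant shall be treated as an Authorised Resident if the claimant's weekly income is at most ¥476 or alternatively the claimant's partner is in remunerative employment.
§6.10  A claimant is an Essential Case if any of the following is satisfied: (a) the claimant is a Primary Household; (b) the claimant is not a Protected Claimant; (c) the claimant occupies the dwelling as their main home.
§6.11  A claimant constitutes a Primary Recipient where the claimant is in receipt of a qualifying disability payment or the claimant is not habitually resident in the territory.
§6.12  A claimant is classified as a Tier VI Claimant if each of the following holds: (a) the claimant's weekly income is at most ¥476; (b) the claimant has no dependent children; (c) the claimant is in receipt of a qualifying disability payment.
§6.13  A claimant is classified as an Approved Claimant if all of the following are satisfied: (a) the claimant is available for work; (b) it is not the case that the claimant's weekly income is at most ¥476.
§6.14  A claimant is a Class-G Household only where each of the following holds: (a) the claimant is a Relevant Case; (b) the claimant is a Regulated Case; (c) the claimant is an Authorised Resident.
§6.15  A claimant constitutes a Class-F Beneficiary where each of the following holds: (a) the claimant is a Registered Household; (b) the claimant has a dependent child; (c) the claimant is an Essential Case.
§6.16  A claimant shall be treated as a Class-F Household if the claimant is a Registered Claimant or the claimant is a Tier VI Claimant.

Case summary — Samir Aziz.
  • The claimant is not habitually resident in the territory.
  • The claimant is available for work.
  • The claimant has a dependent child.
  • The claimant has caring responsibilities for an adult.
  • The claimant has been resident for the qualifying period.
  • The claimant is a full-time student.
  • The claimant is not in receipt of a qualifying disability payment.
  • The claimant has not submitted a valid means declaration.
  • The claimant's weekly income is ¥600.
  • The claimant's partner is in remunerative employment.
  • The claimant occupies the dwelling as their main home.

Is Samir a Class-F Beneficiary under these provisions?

Under §6.4: claimant's weekly income: ¥600 ≤ ¥476? no; and the claimant's partner is in remunerative employment? yes. So the claimant is not a Relevant Case.
Under §6.3: the claimant has submitted a valid means declaration? no; or the claimant is not a full-time student? no. So the claimant is not a Regulated Case.
Under §6.9: claimant's weekly income: ¥600 ≤ ¥476? no; or the claimant's partner is in remunerative employment? yes. So the claimant is an Authorised Resident.
Under §6.14: Relevant Case (§6.4)? no; and Regulated Case (§6.3)? no; and Authorised Resident (§6.9)? yes. So the claimant is not a Class-G Household.
Under §6.5: the claimant has a dependent child? yes; and the claimant is not available for work? no; and the claimant's partner is in remunerative employment? yes. So the claimant is not a Registered Claimant.
Under §6.12: claimant's weekly income: ¥600 ≤ ¥476? no; and the claimant has no dependent children? no; and the claimant is in receipt of a qualifying disability payment? no. So the claimant is not a Tier VI Claimant.
Under §6.16: Registered Claimant (§6.5)? no; or Tier VI Claimant (§6.12)? no. So the claimant is not a Class-F Household.
Under §6.2: the claimant is habitually resident in the territory? no; or the claimant is available for work? yes; or the claimant occupies the dwelling as their main home? yes. So the claimant is an Approved Household.
Under §6.8: Class-G Household (§6.14)? no; or Class-F Household (§6.16)? no; or Approved Household (§6.2)? yes. So the claimant is a Registered Household.
Under §6.6: the claimant is not in receipt of a qualifying disability payment? yes; and the claimant's partner is in remunerative employment? yes; and the claimant is available for work? yes. So the claimant is a Primary Household.
Under §6.7: the claimant's partner is in remunerative employment? yes; and the claimant has been resident for the qualifying period? yes. So the claimant is a Protected Claimant.
Under §6.10: Primary Household (§6.6)? yes; or not a Protected Claimant (§6.7)? no; or the claimant occupies the dwelling as their main home? yes. So the claimant is an Essential Case.
Under §6.15: Registered Household (§6.8)? yes; and the claimant has a dependent child? yes; and Essential Case (§6.10)? yes. So the claimant is a Class-F Beneficiary.

Yes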